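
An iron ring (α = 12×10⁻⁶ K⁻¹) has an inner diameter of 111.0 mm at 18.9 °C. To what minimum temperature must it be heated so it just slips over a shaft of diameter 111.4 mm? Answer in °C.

T = 319 °C

Required Δd = 111.4 − 111.0 = 0.4 mm
Δd = αd₀ΔT ⇒ ΔT = Δd/(αd₀) = 0.4 / (12×10⁻⁶ × 111.0) = 300.30 K
T_min = 18.9 + 300.30 = 319.20 °C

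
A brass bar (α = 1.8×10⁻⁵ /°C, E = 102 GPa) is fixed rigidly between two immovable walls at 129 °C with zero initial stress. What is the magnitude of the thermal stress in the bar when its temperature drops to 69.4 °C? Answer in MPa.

Fully constrained: the free strain ε = αΔT is blocked, so σ = Eε = EαΔT.
|ΔT| = 59.6 K
σ = 102×10⁹ × 1.8×10⁻⁵ × 59.6 = 1.09×10⁸ Pa

σ = 109 MPa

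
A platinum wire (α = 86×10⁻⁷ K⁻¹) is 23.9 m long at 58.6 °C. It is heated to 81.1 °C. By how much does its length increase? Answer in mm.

ΔL = 4.62 mm

|ΔT| = |81.1 − 58.6| = 22.5 K
ΔL = αL₀ΔT = (86×10⁻⁷)(23.9)(22.5) = 4.62×10⁻³ m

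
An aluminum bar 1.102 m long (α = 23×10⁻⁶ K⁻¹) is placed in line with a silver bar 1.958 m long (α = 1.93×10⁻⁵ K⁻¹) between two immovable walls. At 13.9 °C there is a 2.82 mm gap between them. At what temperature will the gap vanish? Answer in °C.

α₁L₁ = 2.5346×10⁻⁵ m/K, α₂L₂ = 3.77894×10⁻⁵ m/K → total 6.31354×10⁻⁵ m/K
ΔT = g/(α₁L₁+α₂L₂) = 2.82×10⁻³ / 6.31354×10⁻⁵ = 44.666 K
T = 13.9 + 44.666 = 58.566 °C

T = 58.6 °C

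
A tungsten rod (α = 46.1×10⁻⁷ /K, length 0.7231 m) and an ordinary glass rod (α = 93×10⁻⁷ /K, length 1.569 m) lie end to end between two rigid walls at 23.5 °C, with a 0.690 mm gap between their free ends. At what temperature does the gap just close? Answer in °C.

α₁L₁ = 3.333491×10⁻⁶ m/K, α₂L₂ = 1.45917×10⁻⁵ m/K → total 1.7925191×10⁻⁵ m/K
ΔT = g/(α₁L₁+α₂L₂) = 6.90×10⁻⁴ / 1.7925191×10⁻⁵ = 38.493 K
T = 23.5 + 38.493 = 61.993 °C

T = 62.0 °C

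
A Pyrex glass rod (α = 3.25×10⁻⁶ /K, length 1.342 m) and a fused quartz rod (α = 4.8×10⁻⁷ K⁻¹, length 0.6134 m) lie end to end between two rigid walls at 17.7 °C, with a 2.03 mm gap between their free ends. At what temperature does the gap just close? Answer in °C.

T = 454 °C

α₁L₁ = 4.3615×10⁻⁶ m/K, α₂L₂ = 2.94432×10⁻⁷ m/K → total 4.655932×10⁻⁶ m/K
ΔT = g/(α₁L₁+α₂L₂) = 2.03×10⁻³ / 4.655932×10⁻⁶ = 436.00 K
T = 17.7 + 436.00 = 453.70 °C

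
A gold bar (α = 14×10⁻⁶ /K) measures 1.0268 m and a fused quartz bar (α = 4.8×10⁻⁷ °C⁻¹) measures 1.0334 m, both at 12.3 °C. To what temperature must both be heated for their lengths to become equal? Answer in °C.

T = 487.8 °C

Equal length when α₁L₁ΔT − α₂L₂ΔT = L₂ − L₁ = 6.60×10⁻³ m
α₁L₁ = 1.43752×10⁻⁵, α₂L₂ = 4.96032×10⁻⁷ → Δ(αL) = 1.3879168×10⁻⁵ m/K
ΔT = 6.60×10⁻³ / 1.3879168×10⁻⁵ = 475.533 K, so T = 12.3 + 475.533 = 487.833 °C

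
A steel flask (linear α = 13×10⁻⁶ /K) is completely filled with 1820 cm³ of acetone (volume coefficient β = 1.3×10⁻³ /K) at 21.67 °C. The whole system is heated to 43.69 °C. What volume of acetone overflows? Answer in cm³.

50.5 cm³

The flask also expands: β_container ≈ 3α = 3.9×10⁻⁵ /K
Net overflow = V₀(β_liq − 3α_cont)ΔT
β − 3α = 1.30×10⁻³ − 3.9×10⁻⁵ = 1.261×10⁻³ /K; ΔT = 22.02 K
ΔV = 1820 × 1.261×10⁻³ × 22.02 = 50.5 cm³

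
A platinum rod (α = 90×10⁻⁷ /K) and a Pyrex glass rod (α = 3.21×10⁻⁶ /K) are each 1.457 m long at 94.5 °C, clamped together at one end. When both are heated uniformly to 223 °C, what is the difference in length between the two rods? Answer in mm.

ΔT = 128.5 K
platinum: ΔL = 90×10⁻⁷ × 1.457 m × 128.5 = 1.6850×10⁻³ m = 1.6850 mm
Pyrex glass: ΔL = 3.21×10⁻⁶ × 1.457 m × 128.5 = 6.0099×10⁻⁴ m = 0.60099 mm
difference = 1.6850 − 0.60099 = 1.08401 mm

1.08 mm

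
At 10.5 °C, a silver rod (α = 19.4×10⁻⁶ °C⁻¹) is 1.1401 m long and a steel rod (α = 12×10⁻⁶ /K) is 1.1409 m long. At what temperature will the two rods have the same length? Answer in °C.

T = 105.4 °C

L₁(1 + α₁ΔT) = L₂(1 + α₂ΔT) ⇒ ΔT = (L₂ − L₁)/(α₁L₁ − α₂L₂)
L₂ − L₁ = 1.1409 − 1.1401 = 8.00×10⁻⁴ m
α₁L₁ − α₂L₂ = 19.4×10⁻⁶×1.1401 − 12×10⁻⁶×1.1409 = 8.42714×10⁻⁶ m/K
ΔT = 8.00×10⁻⁴ / 8.42714×10⁻⁶ = 94.931 K
T = 10.5 + 94.931 = 105.431 °C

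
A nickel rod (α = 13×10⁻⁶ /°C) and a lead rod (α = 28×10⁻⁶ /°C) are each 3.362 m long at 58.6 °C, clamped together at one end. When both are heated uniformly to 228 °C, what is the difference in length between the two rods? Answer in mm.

8.54 mm

ΔT = 169.4 K
nickel: ΔL = 13×10⁻⁶ × 3.362 m × 169.4 = 7.4038×10⁻³ m = 7.4038 mm
lead: ΔL = 28×10⁻⁶ × 3.362 m × 169.4 = 1.5947×10⁻² m = 15.947 mm
difference = 15.947 − 7.4038 = 8.5432 mm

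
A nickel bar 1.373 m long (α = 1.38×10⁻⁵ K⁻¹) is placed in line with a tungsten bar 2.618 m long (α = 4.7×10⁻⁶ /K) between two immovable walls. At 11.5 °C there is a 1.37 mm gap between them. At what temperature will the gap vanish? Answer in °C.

Gap closes when ΔL₁ + ΔL₂ = 1.37 mm = 1.37×10⁻³ m
(α₁L₁ + α₂L₂)ΔT = g
α₁L₁ + α₂L₂ = 1.38×10⁻⁵×1.373 + 4.7×10⁻⁶×2.618 = 3.1252×10⁻⁵ m/K
ΔT = 1.37×10⁻³ / 3.1252×10⁻⁵ = 43.837 K
T = 11.5 + 43.837 = 55.337 °C

T = 55.3 °C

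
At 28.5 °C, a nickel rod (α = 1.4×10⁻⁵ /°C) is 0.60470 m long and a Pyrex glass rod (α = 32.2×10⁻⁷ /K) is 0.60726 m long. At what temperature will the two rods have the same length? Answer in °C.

T = 421.7 °C

Equal length when α₁L₁ΔT − α₂L₂ΔT = L₂ − L₁ = 2.56×10⁻³ m
α₁L₁ = 8.4658×10⁻⁶, α₂L₂ = 1.9553772×10⁻⁶ → Δ(αL) = 6.5104228×10⁻⁶ m/K
ΔT = 2.56×10⁻³ / 6.5104228×10⁻⁶ = 393.216 K, so T = 28.5 + 393.216 = 421.716 °C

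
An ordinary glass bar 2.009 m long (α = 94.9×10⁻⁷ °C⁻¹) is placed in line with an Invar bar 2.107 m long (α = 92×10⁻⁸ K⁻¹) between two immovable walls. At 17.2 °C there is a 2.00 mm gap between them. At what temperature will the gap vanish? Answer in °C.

Gap closes when ΔL₁ + ΔL₂ = 2.00 mm = 2.00×10⁻³ m
(α₁L₁ + α₂L₂)ΔT = g
α₁L₁ + α₂L₂ = 94.9×10⁻⁷×2.009 + 92×10⁻⁸×2.107 = 2.100385×10⁻⁵ m/K
ΔT = 2.00×10⁻³ / 2.100385×10⁻⁵ = 95.22 K
T = 17.2 + 95.22 = 112.42 °C

T = 112 °C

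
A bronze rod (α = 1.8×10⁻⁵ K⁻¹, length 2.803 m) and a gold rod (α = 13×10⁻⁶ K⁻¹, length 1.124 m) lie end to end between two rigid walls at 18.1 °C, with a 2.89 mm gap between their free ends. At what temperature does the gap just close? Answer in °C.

α₁L₁ = 5.0454×10⁻⁵ m/K, α₂L₂ = 1.4612×10⁻⁵ m/K → total 6.5066×10⁻⁵ m/K
ΔT = g/(α₁L₁+α₂L₂) = 2.89×10⁻³ / 6.5066×10⁻⁵ = 44.416 K
T = 18.1 + 44.416 = 62.516 °C

T = 62.5 °C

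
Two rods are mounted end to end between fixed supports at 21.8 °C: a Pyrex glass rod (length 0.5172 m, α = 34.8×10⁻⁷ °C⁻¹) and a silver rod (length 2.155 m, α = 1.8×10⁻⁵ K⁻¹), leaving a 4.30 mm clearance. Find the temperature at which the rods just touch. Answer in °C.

T = 128 °C

Gap closes when ΔL₁ + ΔL₂ = 4.30 mm = 4.30×10⁻³ m
(α₁L₁ + α₂L₂)ΔT = g
α₁L₁ + α₂L₂ = 34.8×10⁻⁷×0.5172 + 1.8×10⁻⁵×2.155 = 4.0589856×10⁻⁵ m/K
ΔT = 4.30×10⁻³ / 4.0589856×10⁻⁵ = 105.94 K
T = 21.8 + 105.94 = 127.74 °C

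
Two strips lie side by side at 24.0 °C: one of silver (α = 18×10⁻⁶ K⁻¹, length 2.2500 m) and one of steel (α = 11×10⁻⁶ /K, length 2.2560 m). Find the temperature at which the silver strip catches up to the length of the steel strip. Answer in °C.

Equal length when α₁L₁ΔT − α₂L₂ΔT = L₂ − L₁ = 6.00×10⁻³ m
α₁L₁ = 4.050×10⁻⁵, α₂L₂ = 2.4816×10⁻⁵ → Δ(αL) = 1.5684×10⁻⁵ m/K
ΔT = 6.00×10⁻³ / 1.5684×10⁻⁵ = 382.555 K, so T = 24.0 + 382.555 = 406.555 °C

T = 406.6 °C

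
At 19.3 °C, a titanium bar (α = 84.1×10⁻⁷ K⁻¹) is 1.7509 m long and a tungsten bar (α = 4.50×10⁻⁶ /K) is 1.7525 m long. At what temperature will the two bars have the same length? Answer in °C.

Equal length when α₁L₁ΔT − α₂L₂ΔT = L₂ − L₁ = 1.60×10⁻³ m
α₁L₁ = 1.4725069×10⁻⁵, α₂L₂ = 7.88625×10⁻⁶ → Δ(αL) = 6.838819×10⁻⁶ m/K
ΔT = 1.60×10⁻³ / 6.838819×10⁻⁶ = 233.959 K, so T = 19.3 + 233.959 = 253.259 °C

T = 253.3 °C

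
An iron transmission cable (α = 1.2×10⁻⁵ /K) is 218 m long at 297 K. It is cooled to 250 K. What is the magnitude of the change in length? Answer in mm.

ΔL = 123 mm

|ΔT| = |250 − 297| = 47 K
ΔL = αL₀ΔT = (1.2×10⁻⁵)(218)(47) = 1.23×10⁻¹ m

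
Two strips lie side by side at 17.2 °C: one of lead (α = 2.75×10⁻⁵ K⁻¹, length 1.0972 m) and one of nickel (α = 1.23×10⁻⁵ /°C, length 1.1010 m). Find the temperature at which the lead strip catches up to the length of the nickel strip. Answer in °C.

T = 245.7 °C

L₁(1 + α₁ΔT) = L₂(1 + α₂ΔT) ⇒ ΔT = (L₂ − L₁)/(α₁L₁ − α₂L₂)
L₂ − L₁ = 1.1010 − 1.0972 = 3.80×10⁻³ m
α₁L₁ − α₂L₂ = 2.75×10⁻⁵×1.0972 − 1.23×10⁻⁵×1.1010 = 1.66307×10⁻⁵ m/K
ΔT = 3.80×10⁻³ / 1.66307×10⁻⁵ = 228.493 K
T = 17.2 + 228.493 = 245.693 °C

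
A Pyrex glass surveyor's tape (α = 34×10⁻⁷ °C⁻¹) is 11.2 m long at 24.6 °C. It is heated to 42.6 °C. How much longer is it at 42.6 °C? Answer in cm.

|ΔT| = |42.6 − 24.6| = 18.0 K
ΔL = αL₀ΔT = (34×10⁻⁷)(11.2)(18.0) = 6.85×10⁻⁴ m

ΔL = 0.0685 cm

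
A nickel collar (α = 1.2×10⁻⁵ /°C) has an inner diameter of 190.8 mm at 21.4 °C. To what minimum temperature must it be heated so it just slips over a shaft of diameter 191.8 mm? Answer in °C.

Required Δd = 191.8 − 190.8 = 1.0 mm
Δd = αd₀ΔT ⇒ ΔT = Δd/(αd₀) = 1.0 / (1.2×10⁻⁵ × 190.8) = 436.76 K
T_min = 21.4 + 436.76 = 458.16 °C

T = 458 °C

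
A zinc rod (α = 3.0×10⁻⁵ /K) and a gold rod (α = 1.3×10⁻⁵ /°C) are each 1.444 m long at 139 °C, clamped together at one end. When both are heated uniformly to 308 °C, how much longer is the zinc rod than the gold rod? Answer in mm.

4.15 mm

ΔT = 169 K
zinc: ΔL = 3.0×10⁻⁵ × 1.444 m × 169 = 7.3211×10⁻³ m = 7.3211 mm
gold: ΔL = 1.3×10⁻⁵ × 1.444 m × 169 = 3.1725×10⁻³ m = 3.1725 mm
difference = 7.3211 − 3.1725 = 4.1486 mm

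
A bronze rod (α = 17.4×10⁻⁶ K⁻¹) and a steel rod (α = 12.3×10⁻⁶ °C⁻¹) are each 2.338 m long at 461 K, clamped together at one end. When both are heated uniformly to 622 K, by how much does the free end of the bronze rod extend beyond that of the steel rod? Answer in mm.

ΔT = 161 K
bronze: ΔL = 17.4×10⁻⁶ × 2.338 m × 161 = 6.5497×10⁻³ m = 6.5497 mm
steel: ΔL = 12.3×10⁻⁶ × 2.338 m × 161 = 4.6299×10⁻³ m = 4.6299 mm
difference = 6.5497 − 4.6299 = 1.9198 mm

1.92 mm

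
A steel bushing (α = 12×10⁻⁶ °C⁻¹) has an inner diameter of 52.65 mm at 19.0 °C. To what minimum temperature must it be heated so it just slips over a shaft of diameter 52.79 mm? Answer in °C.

T = 241 °C

Required Δd = 52.79 − 52.65 = 0.14 mm
Δd = αd₀ΔT ⇒ ΔT = Δd/(αd₀) = 0.14 / (12×10⁻⁶ × 52.65) = 221.59 K
T_min = 19.0 + 221.59 = 240.59 °C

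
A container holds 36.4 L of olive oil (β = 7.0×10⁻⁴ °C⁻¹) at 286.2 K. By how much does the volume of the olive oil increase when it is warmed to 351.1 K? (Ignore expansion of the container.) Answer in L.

ΔV = 1.65 L

|ΔT| = |351.1 − 286.2| = 64.9 K
ΔV = βV₀ΔT = (7.0×10⁻⁴)(36.4)(64.9) = 1.65 L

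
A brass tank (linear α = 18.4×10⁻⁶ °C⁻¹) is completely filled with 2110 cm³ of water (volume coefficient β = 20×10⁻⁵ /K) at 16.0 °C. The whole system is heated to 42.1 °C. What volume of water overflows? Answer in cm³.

The tank also expands: β_container ≈ 3α = 5.52×10⁻⁵ /K
Net overflow = V₀(β_liq − 3α_cont)ΔT
β − 3α = 2.00×10⁻⁴ − 5.52×10⁻⁵ = 1.448×10⁻⁴ /K; ΔT = 26.1 K
ΔV = 2110 × 1.448×10⁻⁴ × 26.1 = 7.97 cm³

7.97 cm³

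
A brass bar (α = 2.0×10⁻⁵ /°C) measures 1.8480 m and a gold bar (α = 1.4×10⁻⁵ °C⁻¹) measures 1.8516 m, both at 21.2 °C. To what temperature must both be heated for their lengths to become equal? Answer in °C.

T = 347.4 °C

L₁(1 + α₁ΔT) = L₂(1 + α₂ΔT) ⇒ ΔT = (L₂ − L₁)/(α₁L₁ − α₂L₂)
L₂ − L₁ = 1.8516 − 1.8480 = 3.60×10⁻³ m
α₁L₁ − α₂L₂ = 2.0×10⁻⁵×1.8480 − 1.4×10⁻⁵×1.8516 = 1.10376×10⁻⁵ m/K
ΔT = 3.60×10⁻³ / 1.10376×10⁻⁵ = 326.158 K
T = 21.2 + 326.158 = 347.358 °C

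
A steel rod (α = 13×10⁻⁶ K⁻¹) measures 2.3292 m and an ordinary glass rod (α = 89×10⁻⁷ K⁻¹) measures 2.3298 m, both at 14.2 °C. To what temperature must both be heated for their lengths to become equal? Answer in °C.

T = 77.06 °C

Equal length when α₁L₁ΔT − α₂L₂ΔT = L₂ − L₁ = 6.00×10⁻⁴ m
α₁L₁ = 3.02796×10⁻⁵, α₂L₂ = 2.073522×10⁻⁵ → Δ(αL) = 9.54438×10⁻⁶ m/K
ΔT = 6.00×10⁻⁴ / 9.54438×10⁻⁶ = 62.8642 K, so T = 14.2 + 62.8642 = 77.0642 °C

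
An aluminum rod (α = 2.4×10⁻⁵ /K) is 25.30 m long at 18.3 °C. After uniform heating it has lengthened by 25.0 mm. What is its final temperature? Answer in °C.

ΔL = αL₀ΔT ⇒ ΔT = ΔL / (αL₀)
ΔT = 25.0×10⁻³ m / (2.4×10⁻⁵ × 25.30 m) = 41.173 K
T = 18.3 + 41.173 = 59.473 °C

T = 59.5 °C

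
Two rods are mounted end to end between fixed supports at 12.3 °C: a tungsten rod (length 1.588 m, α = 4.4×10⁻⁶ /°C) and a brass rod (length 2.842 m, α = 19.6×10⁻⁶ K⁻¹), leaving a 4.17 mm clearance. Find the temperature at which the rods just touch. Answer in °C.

T = 78.8 °C

α₁L₁ = 6.9872×10⁻⁶ m/K, α₂L₂ = 5.57032×10⁻⁵ m/K → total 6.26904×10⁻⁵ m/K
ΔT = g/(α₁L₁+α₂L₂) = 4.17×10⁻³ / 6.26904×10⁻⁵ = 66.517 K
T = 12.3 + 66.517 = 78.817 °C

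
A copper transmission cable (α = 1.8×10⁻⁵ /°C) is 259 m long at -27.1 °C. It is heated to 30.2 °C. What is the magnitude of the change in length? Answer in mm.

|ΔT| = |30.2 − (-27.1)| = 57.3 K
ΔL = αL₀ΔT = (1.8×10⁻⁵)(259)(57.3) = 2.67×10⁻¹ m

ΔL = 267 mm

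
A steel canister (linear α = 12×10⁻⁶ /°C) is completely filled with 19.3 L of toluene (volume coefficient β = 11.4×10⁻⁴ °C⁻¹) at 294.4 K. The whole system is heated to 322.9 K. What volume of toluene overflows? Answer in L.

The canister also expands: β_container ≈ 3α = 3.6×10⁻⁵ /K
Net overflow = V₀(β_liq − 3α_cont)ΔT
β − 3α = 1.14×10⁻³ − 3.6×10⁻⁵ = 1.104×10⁻³ /K; ΔT = 28.5 K
ΔV = 19.3 × 1.104×10⁻³ × 28.5 = 0.607 L

0.607 L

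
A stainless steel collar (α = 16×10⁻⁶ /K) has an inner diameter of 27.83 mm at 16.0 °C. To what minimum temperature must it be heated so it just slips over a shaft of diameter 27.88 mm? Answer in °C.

Required Δd = 27.88 − 27.83 = 0.05 mm
Δd = αd₀ΔT ⇒ ΔT = Δd/(αd₀) = 0.05 / (16×10⁻⁶ × 27.83) = 112.29 K
T_min = 16.0 + 112.29 = 128.29 °C

T = 128 °C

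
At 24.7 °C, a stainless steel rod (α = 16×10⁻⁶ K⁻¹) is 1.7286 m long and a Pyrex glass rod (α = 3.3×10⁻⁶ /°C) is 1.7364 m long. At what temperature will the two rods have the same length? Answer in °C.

Equal length when α₁L₁ΔT − α₂L₂ΔT = L₂ − L₁ = 7.80×10⁻³ m
α₁L₁ = 2.76576×10⁻⁵, α₂L₂ = 5.73012×10⁻⁶ → Δ(αL) = 2.192748×10⁻⁵ m/K
ΔT = 7.80×10⁻³ / 2.192748×10⁻⁵ = 355.718 K, so T = 24.7 + 355.718 = 380.418 °C

T = 380.4 °C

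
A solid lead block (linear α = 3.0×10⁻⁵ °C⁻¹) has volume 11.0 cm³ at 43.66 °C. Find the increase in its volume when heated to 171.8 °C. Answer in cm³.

ΔV = 0.127 cm³

Isotropic solid: β ≈ 3α = 9.0×10⁻⁵ /K; ΔT = 128.14 K
ΔV = 3αV₀ΔT = 3(3.0×10⁻⁵)(11.0)(128.14) = 0.127 cm³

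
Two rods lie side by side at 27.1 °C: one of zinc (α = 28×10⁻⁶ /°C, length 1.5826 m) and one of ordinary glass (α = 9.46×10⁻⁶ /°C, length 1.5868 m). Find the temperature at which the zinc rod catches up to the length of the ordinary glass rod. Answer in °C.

T = 170.4 °C

Equal length when α₁L₁ΔT − α₂L₂ΔT = L₂ − L₁ = 4.20×10⁻³ m
α₁L₁ = 4.43128×10⁻⁵, α₂L₂ = 1.5011128×10⁻⁵ → Δ(αL) = 2.9301672×10⁻⁵ m/K
ΔT = 4.20×10⁻³ / 2.9301672×10⁻⁵ = 143.337 K, so T = 27.1 + 143.337 = 170.437 °C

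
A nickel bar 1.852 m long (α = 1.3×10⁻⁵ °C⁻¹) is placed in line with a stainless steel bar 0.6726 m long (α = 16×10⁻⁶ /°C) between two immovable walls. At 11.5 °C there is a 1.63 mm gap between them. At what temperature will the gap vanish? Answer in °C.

α₁L₁ = 2.4076×10⁻⁵ m/K, α₂L₂ = 1.07616×10⁻⁵ m/K → total 3.48376×10⁻⁵ m/K
ΔT = g/(α₁L₁+α₂L₂) = 1.63×10⁻³ / 3.48376×10⁻⁵ = 46.789 K
T = 11.5 + 46.789 = 58.289 °C

T = 58.3 °C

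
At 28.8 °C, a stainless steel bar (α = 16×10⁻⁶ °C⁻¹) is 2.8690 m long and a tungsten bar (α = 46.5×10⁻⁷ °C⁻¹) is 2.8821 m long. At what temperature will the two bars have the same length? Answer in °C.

T = 431.8 °C

L₁(1 + α₁ΔT) = L₂(1 + α₂ΔT) ⇒ ΔT = (L₂ − L₁)/(α₁L₁ − α₂L₂)
L₂ − L₁ = 2.8821 − 2.8690 = 1.31×10⁻² m
α₁L₁ − α₂L₂ = 16×10⁻⁶×2.8690 − 46.5×10⁻⁷×2.8821 = 3.2502235×10⁻⁵ m/K
ΔT = 1.31×10⁻² / 3.2502235×10⁻⁵ = 403.049 K
T = 28.8 + 403.049 = 431.849 °C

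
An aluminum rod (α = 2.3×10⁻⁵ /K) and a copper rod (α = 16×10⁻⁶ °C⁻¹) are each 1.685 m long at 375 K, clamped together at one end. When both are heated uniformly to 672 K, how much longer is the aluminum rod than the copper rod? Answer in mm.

ΔT = 297 K
aluminum: ΔL = 2.3×10⁻⁵ × 1.685 m × 297 = 1.1510×10⁻² m = 11.510 mm
copper: ΔL = 16×10⁻⁶ × 1.685 m × 297 = 8.0071×10⁻³ m = 8.0071 mm
difference = 11.510 − 8.0071 = 3.5029 mm

3.50 mm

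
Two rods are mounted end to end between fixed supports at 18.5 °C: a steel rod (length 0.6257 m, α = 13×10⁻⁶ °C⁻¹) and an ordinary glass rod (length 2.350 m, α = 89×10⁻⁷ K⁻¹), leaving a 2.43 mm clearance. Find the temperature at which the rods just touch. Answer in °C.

Gap closes when ΔL₁ + ΔL₂ = 2.43 mm = 2.43×10⁻³ m
(α₁L₁ + α₂L₂)ΔT = g
α₁L₁ + α₂L₂ = 13×10⁻⁶×0.6257 + 89×10⁻⁷×2.350 = 2.90491×10⁻⁵ m/K
ΔT = 2.43×10⁻³ / 2.90491×10⁻⁵ = 83.65 K
T = 18.5 + 83.65 = 102.15 °C

T = 102 °C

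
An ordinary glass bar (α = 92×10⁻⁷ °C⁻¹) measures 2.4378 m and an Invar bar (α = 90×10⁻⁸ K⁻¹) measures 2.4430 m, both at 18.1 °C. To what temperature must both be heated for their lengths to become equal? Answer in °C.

Equal length when α₁L₁ΔT − α₂L₂ΔT = L₂ − L₁ = 5.20×10⁻³ m
α₁L₁ = 2.242776×10⁻⁵, α₂L₂ = 2.1987×10⁻⁶ → Δ(αL) = 2.022906×10⁻⁵ m/K
ΔT = 5.20×10⁻³ / 2.022906×10⁻⁵ = 257.056 K, so T = 18.1 + 257.056 = 275.156 °C

T = 275.2 °C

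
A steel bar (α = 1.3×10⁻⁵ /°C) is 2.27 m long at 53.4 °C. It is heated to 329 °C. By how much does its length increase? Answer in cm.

ΔL = 0.813 cm

|ΔT| = |329 − 53.4| = 275.6 K
ΔL = αL₀ΔT = (1.3×10⁻⁵)(2.27)(275.6) = 8.13×10⁻³ m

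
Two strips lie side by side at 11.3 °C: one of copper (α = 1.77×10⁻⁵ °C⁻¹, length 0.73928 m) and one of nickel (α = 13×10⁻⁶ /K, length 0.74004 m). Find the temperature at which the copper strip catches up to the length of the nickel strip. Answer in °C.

Equal length when α₁L₁ΔT − α₂L₂ΔT = L₂ − L₁ = 7.60×10⁻⁴ m
α₁L₁ = 1.3085256×10⁻⁵, α₂L₂ = 9.62052×10⁻⁶ → Δ(αL) = 3.464736×10⁻⁶ m/K
ΔT = 7.60×10⁻⁴ / 3.464736×10⁻⁶ = 219.353 K, so T = 11.3 + 219.353 = 230.653 °C

T = 230.7 °C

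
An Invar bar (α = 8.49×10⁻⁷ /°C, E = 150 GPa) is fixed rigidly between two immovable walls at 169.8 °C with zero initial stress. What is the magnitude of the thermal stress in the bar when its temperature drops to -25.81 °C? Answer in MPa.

Fully constrained: the free strain ε = αΔT is blocked, so σ = Eε = EαΔT.
|ΔT| = 195.61 K
σ = 150×10⁹ × 8.49×10⁻⁷ × 195.61 = 2.49×10⁷ Pa

σ = 24.9 MPa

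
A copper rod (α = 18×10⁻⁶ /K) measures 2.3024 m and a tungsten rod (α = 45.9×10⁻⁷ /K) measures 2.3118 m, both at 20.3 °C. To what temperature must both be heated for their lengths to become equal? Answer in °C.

L₁(1 + α₁ΔT) = L₂(1 + α₂ΔT) ⇒ ΔT = (L₂ − L₁)/(α₁L₁ − α₂L₂)
L₂ − L₁ = 2.3118 − 2.3024 = 9.40×10⁻³ m
α₁L₁ − α₂L₂ = 18×10⁻⁶×2.3024 − 45.9×10⁻⁷×2.3118 = 3.0832038×10⁻⁵ m/K
ΔT = 9.40×10⁻³ / 3.0832038×10⁻⁵ = 304.878 K
T = 20.3 + 304.878 = 325.178 °C

T = 325.2 °C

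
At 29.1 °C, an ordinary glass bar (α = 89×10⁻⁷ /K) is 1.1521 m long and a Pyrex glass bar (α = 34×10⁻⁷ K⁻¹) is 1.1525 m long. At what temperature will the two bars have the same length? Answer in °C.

T = 92.24 °C

L₁(1 + α₁ΔT) = L₂(1 + α₂ΔT) ⇒ ΔT = (L₂ − L₁)/(α₁L₁ − α₂L₂)
L₂ − L₁ = 1.1525 − 1.1521 = 4.00×10⁻⁴ m
α₁L₁ − α₂L₂ = 89×10⁻⁷×1.1521 − 34×10⁻⁷×1.1525 = 6.33519×10⁻⁶ m/K
ΔT = 4.00×10⁻⁴ / 6.33519×10⁻⁶ = 63.1394 K
T = 29.1 + 63.1394 = 92.2394 °C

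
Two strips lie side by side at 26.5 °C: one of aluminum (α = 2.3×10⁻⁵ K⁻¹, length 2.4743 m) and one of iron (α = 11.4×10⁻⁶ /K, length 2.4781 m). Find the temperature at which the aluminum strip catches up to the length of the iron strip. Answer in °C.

L₁(1 + α₁ΔT) = L₂(1 + α₂ΔT) ⇒ ΔT = (L₂ − L₁)/(α₁L₁ − α₂L₂)
L₂ − L₁ = 2.4781 − 2.4743 = 3.80×10⁻³ m
α₁L₁ − α₂L₂ = 2.3×10⁻⁵×2.4743 − 11.4×10⁻⁶×2.4781 = 2.865856×10⁻⁵ m/K
ΔT = 3.80×10⁻³ / 2.865856×10⁻⁵ = 132.596 K
T = 26.5 + 132.596 = 159.096 °C

T = 159.1 °C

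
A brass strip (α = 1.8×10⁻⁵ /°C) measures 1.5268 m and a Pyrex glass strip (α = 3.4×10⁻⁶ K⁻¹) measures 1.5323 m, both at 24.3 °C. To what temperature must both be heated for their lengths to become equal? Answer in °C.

T = 271.2 °C

L₁(1 + α₁ΔT) = L₂(1 + α₂ΔT) ⇒ ΔT = (L₂ − L₁)/(α₁L₁ − α₂L₂)
L₂ − L₁ = 1.5323 − 1.5268 = 5.50×10⁻³ m
α₁L₁ − α₂L₂ = 1.8×10⁻⁵×1.5268 − 3.4×10⁻⁶×1.5323 = 2.227258×10⁻⁵ m/K
ΔT = 5.50×10⁻³ / 2.227258×10⁻⁵ = 246.940 K
T = 24.3 + 246.940 = 271.240 °C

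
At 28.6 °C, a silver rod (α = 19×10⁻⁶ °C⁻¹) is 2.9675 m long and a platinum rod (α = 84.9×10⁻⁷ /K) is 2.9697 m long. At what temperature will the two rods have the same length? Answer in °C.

L₁(1 + α₁ΔT) = L₂(1 + α₂ΔT) ⇒ ΔT = (L₂ − L₁)/(α₁L₁ − α₂L₂)
L₂ − L₁ = 2.9697 − 2.9675 = 2.20×10⁻³ m
α₁L₁ − α₂L₂ = 19×10⁻⁶×2.9675 − 84.9×10⁻⁷×2.9697 = 3.1169747×10⁻⁵ m/K
ΔT = 2.20×10⁻³ / 3.1169747×10⁻⁵ = 70.5813 K
T = 28.6 + 70.5813 = 99.1813 °C

T = 99.18 °C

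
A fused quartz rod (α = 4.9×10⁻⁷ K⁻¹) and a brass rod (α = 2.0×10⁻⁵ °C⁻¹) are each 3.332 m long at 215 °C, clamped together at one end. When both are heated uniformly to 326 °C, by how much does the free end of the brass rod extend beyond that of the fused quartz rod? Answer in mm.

ΔT = 111 K
fused quartz: ΔL = 4.9×10⁻⁷ × 3.332 m × 111 = 1.8123×10⁻⁴ m = 0.18123 mm
brass: ΔL = 2.0×10⁻⁵ × 3.332 m × 111 = 7.3970×10⁻³ m = 7.3970 mm
difference = 7.3970 − 0.18123 = 7.21577 mm

7.22 mm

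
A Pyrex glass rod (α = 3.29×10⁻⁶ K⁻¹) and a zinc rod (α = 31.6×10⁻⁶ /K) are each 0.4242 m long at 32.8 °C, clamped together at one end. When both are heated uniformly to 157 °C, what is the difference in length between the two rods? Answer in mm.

ΔT = 124.2 K
Pyrex glass: ΔL = 3.29×10⁻⁶ × 0.4242 m × 124.2 = 1.7334×10⁻⁴ m = 0.17334 mm
zinc: ΔL = 31.6×10⁻⁶ × 0.4242 m × 124.2 = 1.6649×10⁻³ m = 1.6649 mm
difference = 1.6649 − 0.17334 = 1.49156 mm

1.49 mm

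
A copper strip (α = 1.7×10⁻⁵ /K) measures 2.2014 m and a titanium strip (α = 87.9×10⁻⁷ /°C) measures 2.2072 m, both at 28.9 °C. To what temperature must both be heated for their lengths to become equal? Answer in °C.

T = 350.7 °C

L₁(1 + α₁ΔT) = L₂(1 + α₂ΔT) ⇒ ΔT = (L₂ − L₁)/(α₁L₁ − α₂L₂)
L₂ − L₁ = 2.2072 − 2.2014 = 5.80×10⁻³ m
α₁L₁ − α₂L₂ = 1.7×10⁻⁵×2.2014 − 87.9×10⁻⁷×2.2072 = 1.8022512×10⁻⁵ m/K
ΔT = 5.80×10⁻³ / 1.8022512×10⁻⁵ = 321.820 K
T = 28.9 + 321.820 = 350.720 °C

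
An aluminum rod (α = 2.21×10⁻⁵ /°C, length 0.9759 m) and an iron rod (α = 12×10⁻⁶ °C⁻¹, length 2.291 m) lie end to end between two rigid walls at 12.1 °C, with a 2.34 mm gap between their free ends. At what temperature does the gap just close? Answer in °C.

T = 59.8 °C

α₁L₁ = 2.156739×10⁻⁵ m/K, α₂L₂ = 2.7492×10⁻⁵ m/K → total 4.905939×10⁻⁵ m/K
ΔT = g/(α₁L₁+α₂L₂) = 2.34×10⁻³ / 4.905939×10⁻⁵ = 47.697 K
T = 12.1 + 47.697 = 59.797 °C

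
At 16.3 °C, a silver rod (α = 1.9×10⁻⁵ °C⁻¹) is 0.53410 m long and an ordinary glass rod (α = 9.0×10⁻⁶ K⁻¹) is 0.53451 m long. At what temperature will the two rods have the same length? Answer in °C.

L₁(1 + α₁ΔT) = L₂(1 + α₂ΔT) ⇒ ΔT = (L₂ − L₁)/(α₁L₁ − α₂L₂)
L₂ − L₁ = 0.53451 − 0.53410 = 4.10×10⁻⁴ m
α₁L₁ − α₂L₂ = 1.9×10⁻⁵×0.53410 − 9.0×10⁻⁶×0.53451 = 5.33731×10⁻⁶ m/K
ΔT = 4.10×10⁻⁴ / 5.33731×10⁻⁶ = 76.8177 K
T = 16.3 + 76.8177 = 93.1177 °C

T = 93.12 °C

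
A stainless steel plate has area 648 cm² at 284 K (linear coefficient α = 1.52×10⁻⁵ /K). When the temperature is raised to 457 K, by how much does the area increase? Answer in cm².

ΔA = 3.41 cm²

Area coefficient ≈ 2α; |ΔT| = 173 K
ΔA = 2αA₀ΔT = 2(1.52×10⁻⁵)(648)(173) = 3.41 cm²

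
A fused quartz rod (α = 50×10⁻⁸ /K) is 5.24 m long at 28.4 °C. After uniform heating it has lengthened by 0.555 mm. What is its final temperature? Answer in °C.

ΔL = αL₀ΔT ⇒ ΔT = ΔL / (αL₀)
ΔT = 0.555×10⁻³ m / (50×10⁻⁸ × 5.24 m) = 211.83 K
T = 28.4 + 211.83 = 240.23 °C

T = 240 °C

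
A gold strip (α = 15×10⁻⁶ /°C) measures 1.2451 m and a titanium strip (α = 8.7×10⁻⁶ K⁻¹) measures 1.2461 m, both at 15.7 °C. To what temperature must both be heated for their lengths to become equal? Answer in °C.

L₁(1 + α₁ΔT) = L₂(1 + α₂ΔT) ⇒ ΔT = (L₂ − L₁)/(α₁L₁ − α₂L₂)
L₂ − L₁ = 1.2461 − 1.2451 = 1.00×10⁻³ m
α₁L₁ − α₂L₂ = 15×10⁻⁶×1.2451 − 8.7×10⁻⁶×1.2461 = 7.83543×10⁻⁶ m/K
ΔT = 1.00×10⁻³ / 7.83543×10⁻⁶ = 127.625 K
T = 15.7 + 127.625 = 143.325 °C

T = 143.3 °C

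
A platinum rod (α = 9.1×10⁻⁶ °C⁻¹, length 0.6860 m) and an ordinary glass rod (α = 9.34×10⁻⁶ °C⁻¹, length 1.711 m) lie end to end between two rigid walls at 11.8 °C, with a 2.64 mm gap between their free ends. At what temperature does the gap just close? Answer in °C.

Gap closes when ΔL₁ + ΔL₂ = 2.64 mm = 2.64×10⁻³ m
(α₁L₁ + α₂L₂)ΔT = g
α₁L₁ + α₂L₂ = 9.1×10⁻⁶×0.6860 + 9.34×10⁻⁶×1.711 = 2.222334×10⁻⁵ m/K
ΔT = 2.64×10⁻³ / 2.222334×10⁻⁵ = 118.79 K
T = 11.8 + 118.79 = 130.59 °C

T = 131 °C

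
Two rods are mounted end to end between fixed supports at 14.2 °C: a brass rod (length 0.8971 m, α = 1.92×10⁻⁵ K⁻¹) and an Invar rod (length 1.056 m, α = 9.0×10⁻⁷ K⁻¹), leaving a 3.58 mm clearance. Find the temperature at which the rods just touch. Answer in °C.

Gap closes when ΔL₁ + ΔL₂ = 3.58 mm = 3.58×10⁻³ m
(α₁L₁ + α₂L₂)ΔT = g
α₁L₁ + α₂L₂ = 1.92×10⁻⁵×0.8971 + 9.0×10⁻⁷×1.056 = 1.817472×10⁻⁵ m/K
ΔT = 3.58×10⁻³ / 1.817472×10⁻⁵ = 196.98 K
T = 14.2 + 196.98 = 211.18 °C

T = 211 °C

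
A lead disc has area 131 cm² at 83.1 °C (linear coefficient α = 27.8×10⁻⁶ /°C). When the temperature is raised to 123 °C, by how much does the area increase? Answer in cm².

ΔA = 0.291 cm²

Area coefficient ≈ 2α; |ΔT| = 39.9 K
ΔA = 2αA₀ΔT = 2(27.8×10⁻⁶)(131)(39.9) = 0.291 cm²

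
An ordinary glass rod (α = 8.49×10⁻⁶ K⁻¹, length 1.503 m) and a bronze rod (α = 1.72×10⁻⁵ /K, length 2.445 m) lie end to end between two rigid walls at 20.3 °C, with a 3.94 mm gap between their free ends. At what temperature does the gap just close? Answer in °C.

α₁L₁ = 1.276047×10⁻⁵ m/K, α₂L₂ = 4.2054×10⁻⁵ m/K → total 5.481447×10⁻⁵ m/K
ΔT = g/(α₁L₁+α₂L₂) = 3.94×10⁻³ / 5.481447×10⁻⁵ = 71.879 K
T = 20.3 + 71.879 = 92.179 °C

T = 92.2 °C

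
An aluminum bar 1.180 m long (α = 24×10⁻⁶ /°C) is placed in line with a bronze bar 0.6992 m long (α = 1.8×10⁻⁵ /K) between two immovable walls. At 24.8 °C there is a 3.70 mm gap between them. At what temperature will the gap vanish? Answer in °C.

Gap closes when ΔL₁ + ΔL₂ = 3.70 mm = 3.70×10⁻³ m
(α₁L₁ + α₂L₂)ΔT = g
α₁L₁ + α₂L₂ = 24×10⁻⁶×1.180 + 1.8×10⁻⁵×0.6992 = 4.09056×10⁻⁵ m/K
ΔT = 3.70×10⁻³ / 4.09056×10⁻⁵ = 90.45 K
T = 24.8 + 90.45 = 115.25 °C

T = 115 °C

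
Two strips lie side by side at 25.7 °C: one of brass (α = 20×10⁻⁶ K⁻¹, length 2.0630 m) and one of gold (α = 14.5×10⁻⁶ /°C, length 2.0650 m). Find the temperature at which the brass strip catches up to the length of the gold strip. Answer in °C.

T = 202.4 °C

Equal length when α₁L₁ΔT − α₂L₂ΔT = L₂ − L₁ = 2.00×10⁻³ m
α₁L₁ = 4.126×10⁻⁵, α₂L₂ = 2.99425×10⁻⁵ → Δ(αL) = 1.13175×10⁻⁵ m/K
ΔT = 2.00×10⁻³ / 1.13175×10⁻⁵ = 176.717 K, so T = 25.7 + 176.717 = 202.417 °C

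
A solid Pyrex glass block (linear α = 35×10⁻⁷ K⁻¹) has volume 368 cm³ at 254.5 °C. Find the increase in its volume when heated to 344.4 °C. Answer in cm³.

Isotropic solid: β ≈ 3α = 1.0×10⁻⁵ /K; ΔT = 89.9 K
ΔV = 3αV₀ΔT = 3(35×10⁻⁷)(368)(89.9) = 0.347 cm³

ΔV = 0.347 cm³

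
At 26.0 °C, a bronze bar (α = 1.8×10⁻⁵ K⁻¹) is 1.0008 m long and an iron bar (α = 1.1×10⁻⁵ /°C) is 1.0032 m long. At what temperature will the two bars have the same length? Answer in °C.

L₁(1 + α₁ΔT) = L₂(1 + α₂ΔT) ⇒ ΔT = (L₂ − L₁)/(α₁L₁ − α₂L₂)
L₂ − L₁ = 1.0032 − 1.0008 = 2.40×10⁻³ m
α₁L₁ − α₂L₂ = 1.8×10⁻⁵×1.0008 − 1.1×10⁻⁵×1.0032 = 6.9792×10⁻⁶ m/K
ΔT = 2.40×10⁻³ / 6.9792×10⁻⁶ = 343.879 K
T = 26.0 + 343.879 = 369.879 °C

T = 369.9 °C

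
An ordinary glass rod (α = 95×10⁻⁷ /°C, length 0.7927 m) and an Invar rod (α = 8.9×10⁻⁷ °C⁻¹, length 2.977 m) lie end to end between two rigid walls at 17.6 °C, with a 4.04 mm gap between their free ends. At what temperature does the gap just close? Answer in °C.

Gap closes when ΔL₁ + ΔL₂ = 4.04 mm = 4.04×10⁻³ m
(α₁L₁ + α₂L₂)ΔT = g
α₁L₁ + α₂L₂ = 95×10⁻⁷×0.7927 + 8.9×10⁻⁷×2.977 = 1.018018×10⁻⁵ m/K
ΔT = 4.04×10⁻³ / 1.018018×10⁻⁵ = 396.85 K
T = 17.6 + 396.85 = 414.45 °C

T = 414 °C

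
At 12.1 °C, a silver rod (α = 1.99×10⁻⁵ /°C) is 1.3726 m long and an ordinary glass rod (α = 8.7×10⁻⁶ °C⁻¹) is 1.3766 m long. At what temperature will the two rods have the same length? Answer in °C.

Equal length when α₁L₁ΔT − α₂L₂ΔT = L₂ − L₁ = 4.00×10⁻³ m
α₁L₁ = 2.731474×10⁻⁵, α₂L₂ = 1.197642×10⁻⁵ → Δ(αL) = 1.533832×10⁻⁵ m/K
ΔT = 4.00×10⁻³ / 1.533832×10⁻⁵ = 260.785 K, so T = 12.1 + 260.785 = 272.885 °C

T = 272.9 °C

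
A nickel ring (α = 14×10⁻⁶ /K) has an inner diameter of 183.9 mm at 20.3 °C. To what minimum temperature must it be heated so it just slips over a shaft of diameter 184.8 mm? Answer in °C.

Required Δd = 184.8 − 183.9 = 0.9 mm
Δd = αd₀ΔT ⇒ ΔT = Δd/(αd₀) = 0.9 / (14×10⁻⁶ × 183.9) = 349.57 K
T_min = 20.3 + 349.57 = 369.87 °C

T = 370 °C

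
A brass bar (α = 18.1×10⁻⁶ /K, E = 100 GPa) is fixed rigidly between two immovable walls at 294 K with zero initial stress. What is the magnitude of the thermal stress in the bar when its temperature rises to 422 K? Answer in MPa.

σ = 232 MPa

Fully constrained: the free strain ε = αΔT is blocked, so σ = Eε = EαΔT.
|ΔT| = 128 K
σ = 100×10⁹ × 18.1×10⁻⁶ × 128 = 2.32×10⁸ Pa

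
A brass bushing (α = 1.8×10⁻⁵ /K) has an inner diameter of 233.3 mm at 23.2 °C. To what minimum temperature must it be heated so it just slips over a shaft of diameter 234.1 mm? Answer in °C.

T = 214 °C

Required Δd = 234.1 − 233.3 = 0.8 mm
Δd = αd₀ΔT ⇒ ΔT = Δd/(αd₀) = 0.8 / (1.8×10⁻⁵ × 233.3) = 190.50 K
T_min = 23.2 + 190.50 = 213.70 °C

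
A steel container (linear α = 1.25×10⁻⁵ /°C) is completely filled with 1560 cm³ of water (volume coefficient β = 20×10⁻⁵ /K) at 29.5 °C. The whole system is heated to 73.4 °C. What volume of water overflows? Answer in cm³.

The container also expands: β_container ≈ 3α = 3.75×10⁻⁵ /K
Net overflow = V₀(β_liq − 3α_cont)ΔT
β − 3α = 2.00×10⁻⁴ − 3.75×10⁻⁵ = 1.625×10⁻⁴ /K; ΔT = 43.9 K
ΔV = 1560 × 1.625×10⁻⁴ × 43.9 = 11.1 cm³

11.1 cm³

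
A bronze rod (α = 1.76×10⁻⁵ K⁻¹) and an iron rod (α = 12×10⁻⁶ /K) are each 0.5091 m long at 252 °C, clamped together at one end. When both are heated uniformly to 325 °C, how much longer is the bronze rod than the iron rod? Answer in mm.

0.208 mm

ΔT = 73 K
bronze: ΔL = 1.76×10⁻⁵ × 0.5091 m × 73 = 6.5409×10⁻⁴ m = 0.65409 mm
iron: ΔL = 12×10⁻⁶ × 0.5091 m × 73 = 4.4597×10⁻⁴ m = 0.44597 mm
difference = 0.65409 − 0.44597 = 0.20812 mm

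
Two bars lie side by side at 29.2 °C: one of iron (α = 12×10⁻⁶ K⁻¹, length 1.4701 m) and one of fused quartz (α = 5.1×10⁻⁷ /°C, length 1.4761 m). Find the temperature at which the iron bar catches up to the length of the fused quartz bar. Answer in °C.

T = 384.5 °C

L₁(1 + α₁ΔT) = L₂(1 + α₂ΔT) ⇒ ΔT = (L₂ − L₁)/(α₁L₁ − α₂L₂)
L₂ − L₁ = 1.4761 − 1.4701 = 6.00×10⁻³ m
α₁L₁ − α₂L₂ = 12×10⁻⁶×1.4701 − 5.1×10⁻⁷×1.4761 = 1.6888389×10⁻⁵ m/K
ΔT = 6.00×10⁻³ / 1.6888389×10⁻⁵ = 355.274 K
T = 29.2 + 355.274 = 384.474 °C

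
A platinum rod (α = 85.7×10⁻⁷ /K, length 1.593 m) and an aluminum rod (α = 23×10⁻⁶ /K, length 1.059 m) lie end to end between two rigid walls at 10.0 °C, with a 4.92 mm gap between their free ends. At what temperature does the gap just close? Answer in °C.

T = 139 °C

α₁L₁ = 1.365201×10⁻⁵ m/K, α₂L₂ = 2.4357×10⁻⁵ m/K → total 3.800901×10⁻⁵ m/K
ΔT = g/(α₁L₁+α₂L₂) = 4.92×10⁻³ / 3.800901×10⁻⁵ = 129.44 K
T = 10.0 + 129.44 = 139.44 °C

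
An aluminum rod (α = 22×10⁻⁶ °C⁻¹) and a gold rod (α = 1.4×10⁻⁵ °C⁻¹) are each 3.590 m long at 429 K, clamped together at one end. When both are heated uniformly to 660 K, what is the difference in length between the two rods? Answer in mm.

6.63 mm

ΔT = 231 K
aluminum: ΔL = 22×10⁻⁶ × 3.590 m × 231 = 1.8244×10⁻² m = 18.244 mm
gold: ΔL = 1.4×10⁻⁵ × 3.590 m × 231 = 1.1610×10⁻² m = 11.610 mm
difference = 18.244 − 11.610 = 6.634 mm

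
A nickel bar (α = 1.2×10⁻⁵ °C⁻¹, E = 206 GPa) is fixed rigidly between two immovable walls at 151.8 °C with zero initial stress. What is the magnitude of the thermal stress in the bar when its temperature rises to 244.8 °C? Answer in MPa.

Fully constrained: the free strain ε = αΔT is blocked, so σ = Eε = EαΔT.
|ΔT| = 93.0 K
σ = 206×10⁹ × 1.2×10⁻⁵ × 93.0 = 2.30×10⁸ Pa

σ = 230 MPa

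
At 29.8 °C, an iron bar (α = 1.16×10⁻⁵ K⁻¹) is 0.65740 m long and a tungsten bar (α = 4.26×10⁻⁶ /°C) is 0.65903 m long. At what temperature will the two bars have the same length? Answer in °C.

T = 368.1 °C

Equal length when α₁L₁ΔT − α₂L₂ΔT = L₂ − L₁ = 1.63×10⁻³ m
α₁L₁ = 7.62584×10⁻⁶, α₂L₂ = 2.8074678×10⁻⁶ → Δ(αL) = 4.8183722×10⁻⁶ m/K
ΔT = 1.63×10⁻³ / 4.8183722×10⁻⁶ = 338.289 K, so T = 29.8 + 338.289 = 368.089 °C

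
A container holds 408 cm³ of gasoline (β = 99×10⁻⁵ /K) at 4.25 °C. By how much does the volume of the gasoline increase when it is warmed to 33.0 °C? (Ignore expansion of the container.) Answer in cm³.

|ΔT| = |33.0 − 4.25| = 28.75 K
ΔV = βV₀ΔT = (99×10⁻⁵)(408)(28.75) = 11.6 cm³

ΔV = 11.6 cm³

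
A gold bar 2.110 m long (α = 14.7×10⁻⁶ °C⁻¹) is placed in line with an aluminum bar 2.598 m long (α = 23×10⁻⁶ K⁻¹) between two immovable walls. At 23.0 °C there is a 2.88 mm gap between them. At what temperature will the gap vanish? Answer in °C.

α₁L₁ = 3.1017×10⁻⁵ m/K, α₂L₂ = 5.9754×10⁻⁵ m/K → total 9.0771×10⁻⁵ m/K
ΔT = g/(α₁L₁+α₂L₂) = 2.88×10⁻³ / 9.0771×10⁻⁵ = 31.728 K
T = 23.0 + 31.728 = 54.728 °C

T = 54.7 °C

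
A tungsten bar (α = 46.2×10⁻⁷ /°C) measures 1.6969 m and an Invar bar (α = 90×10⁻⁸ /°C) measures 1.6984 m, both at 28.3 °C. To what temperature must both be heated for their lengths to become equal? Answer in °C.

Equal length when α₁L₁ΔT − α₂L₂ΔT = L₂ − L₁ = 1.50×10⁻³ m
α₁L₁ = 7.839678×10⁻⁶, α₂L₂ = 1.52856×10⁻⁶ → Δ(αL) = 6.311118×10⁻⁶ m/K
ΔT = 1.50×10⁻³ / 6.311118×10⁻⁶ = 237.676 K, so T = 28.3 + 237.676 = 265.976 °C

T = 266.0 °C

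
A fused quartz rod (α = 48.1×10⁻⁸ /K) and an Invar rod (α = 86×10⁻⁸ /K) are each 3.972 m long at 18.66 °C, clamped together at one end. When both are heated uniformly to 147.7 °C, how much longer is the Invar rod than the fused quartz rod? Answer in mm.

ΔT = 129.04 K
fused quartz: ΔL = 48.1×10⁻⁸ × 3.972 m × 129.04 = 2.4654×10⁻⁴ m = 0.24654 mm
Invar: ΔL = 86×10⁻⁸ × 3.972 m × 129.04 = 4.4079×10⁻⁴ m = 0.44079 mm
difference = 0.44079 − 0.24654 = 0.19425 mm

0.194 mm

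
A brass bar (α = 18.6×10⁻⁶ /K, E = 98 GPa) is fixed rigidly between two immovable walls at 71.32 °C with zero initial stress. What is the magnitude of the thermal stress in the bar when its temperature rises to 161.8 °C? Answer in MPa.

σ = 165 MPa

Fully constrained: the free strain ε = αΔT is blocked, so σ = Eε = EαΔT.
|ΔT| = 90.48 K
σ = 98.0×10⁹ × 18.6×10⁻⁶ × 90.48 = 1.65×10⁸ Pa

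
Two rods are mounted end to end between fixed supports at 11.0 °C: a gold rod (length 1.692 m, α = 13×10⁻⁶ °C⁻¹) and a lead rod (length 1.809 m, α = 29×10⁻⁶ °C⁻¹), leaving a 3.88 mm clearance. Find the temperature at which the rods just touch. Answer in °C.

T = 63.1 °C

α₁L₁ = 2.1996×10⁻⁵ m/K, α₂L₂ = 5.2461×10⁻⁵ m/K → total 7.4457×10⁻⁵ m/K
ΔT = g/(α₁L₁+α₂L₂) = 3.88×10⁻³ / 7.4457×10⁻⁵ = 52.111 K
T = 11.0 + 52.111 = 63.111 °C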